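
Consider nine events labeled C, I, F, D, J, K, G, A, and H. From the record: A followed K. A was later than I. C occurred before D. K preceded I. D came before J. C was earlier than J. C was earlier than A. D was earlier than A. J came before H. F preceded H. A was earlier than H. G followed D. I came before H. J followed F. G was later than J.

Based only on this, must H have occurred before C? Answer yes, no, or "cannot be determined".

Tracing the constraints gives C → J → H, so C must come before H.
That means H cannot be before C.

no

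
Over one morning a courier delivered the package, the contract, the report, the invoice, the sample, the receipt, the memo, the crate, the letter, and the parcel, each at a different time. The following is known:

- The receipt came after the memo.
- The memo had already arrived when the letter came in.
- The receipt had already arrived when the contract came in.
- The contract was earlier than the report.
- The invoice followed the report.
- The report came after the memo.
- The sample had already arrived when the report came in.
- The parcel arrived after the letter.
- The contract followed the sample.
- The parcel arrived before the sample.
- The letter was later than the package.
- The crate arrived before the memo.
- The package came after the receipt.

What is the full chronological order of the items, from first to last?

the crate, the memo, the receipt, the package, the letter, the parcel, the sample, the contract, the report, the invoice

The constraints fix every adjacent pair, so only one ordering works:
the crate → the memo → the receipt → the package → the letter → the parcel → the sample → the contract → the report → the invoice.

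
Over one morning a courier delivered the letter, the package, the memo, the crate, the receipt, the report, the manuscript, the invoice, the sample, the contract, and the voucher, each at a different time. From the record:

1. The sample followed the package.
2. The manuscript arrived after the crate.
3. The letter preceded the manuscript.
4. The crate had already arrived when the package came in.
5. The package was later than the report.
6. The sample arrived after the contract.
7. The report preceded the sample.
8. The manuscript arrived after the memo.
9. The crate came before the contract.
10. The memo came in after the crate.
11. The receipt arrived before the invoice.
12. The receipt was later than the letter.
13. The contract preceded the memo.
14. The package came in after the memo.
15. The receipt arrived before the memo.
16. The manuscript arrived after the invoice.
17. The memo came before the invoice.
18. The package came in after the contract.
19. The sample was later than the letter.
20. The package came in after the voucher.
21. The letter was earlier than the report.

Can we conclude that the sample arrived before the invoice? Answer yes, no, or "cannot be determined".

cannot be determined

No chain of stated constraints runs from the sample to the invoice, and none runs from the invoice to the sample either.
So the relative order of the sample and the invoice is not fixed by the given facts.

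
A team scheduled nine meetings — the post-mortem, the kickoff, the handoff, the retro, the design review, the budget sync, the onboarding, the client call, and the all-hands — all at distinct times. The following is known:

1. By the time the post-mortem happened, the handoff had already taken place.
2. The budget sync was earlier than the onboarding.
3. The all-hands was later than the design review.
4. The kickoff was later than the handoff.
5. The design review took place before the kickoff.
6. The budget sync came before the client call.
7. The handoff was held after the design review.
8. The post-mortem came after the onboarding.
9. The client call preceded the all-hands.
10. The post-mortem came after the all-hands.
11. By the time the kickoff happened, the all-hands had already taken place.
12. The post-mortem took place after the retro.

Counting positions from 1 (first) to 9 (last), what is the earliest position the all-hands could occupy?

The budget sync, the client call, and the design review must all come before the all-hands — 3 forced predecessors.
Nothing else is forced ahead of the all-hands, so its earliest slot is position 3 + 1 = 4.

4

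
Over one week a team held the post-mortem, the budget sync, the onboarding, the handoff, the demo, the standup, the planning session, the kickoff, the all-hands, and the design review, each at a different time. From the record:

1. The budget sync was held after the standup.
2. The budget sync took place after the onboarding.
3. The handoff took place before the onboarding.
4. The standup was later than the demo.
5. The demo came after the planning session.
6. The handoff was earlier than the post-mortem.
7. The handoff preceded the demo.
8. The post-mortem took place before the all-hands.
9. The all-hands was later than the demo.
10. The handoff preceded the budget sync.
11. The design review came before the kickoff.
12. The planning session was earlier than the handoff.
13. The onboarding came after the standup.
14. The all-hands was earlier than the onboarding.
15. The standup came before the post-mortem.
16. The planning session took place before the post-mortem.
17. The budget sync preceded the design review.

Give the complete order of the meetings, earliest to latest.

The constraints fix every adjacent pair, so only one ordering works:
the planning session → the handoff → the demo → the standup → the post-mortem → the all-hands → the onboarding → the budget sync → the design review → the kickoff.

the planning session, the handoff, the demo, the standup, the post-mortem, the all-hands, the onboarding, the budget sync, the design review, the kickoff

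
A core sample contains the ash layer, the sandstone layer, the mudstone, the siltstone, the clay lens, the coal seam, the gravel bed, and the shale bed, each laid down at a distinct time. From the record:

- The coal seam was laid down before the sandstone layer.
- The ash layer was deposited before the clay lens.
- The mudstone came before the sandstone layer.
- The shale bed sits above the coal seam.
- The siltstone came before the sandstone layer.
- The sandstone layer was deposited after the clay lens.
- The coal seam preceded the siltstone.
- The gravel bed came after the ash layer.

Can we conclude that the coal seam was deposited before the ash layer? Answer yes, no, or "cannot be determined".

No chain of stated constraints runs from the coal seam to the ash layer, and none runs from the ash layer to the coal seam either.
So the relative order of the coal seam and the ash layer is not fixed by the given facts.

cannot be determined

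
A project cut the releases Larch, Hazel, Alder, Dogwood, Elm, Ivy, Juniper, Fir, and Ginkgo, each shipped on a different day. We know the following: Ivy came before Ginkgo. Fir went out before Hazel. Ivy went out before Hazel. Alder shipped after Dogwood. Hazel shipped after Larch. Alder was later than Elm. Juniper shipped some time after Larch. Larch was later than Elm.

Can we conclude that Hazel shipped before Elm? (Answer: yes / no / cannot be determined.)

no

Tracing the constraints gives Elm → Larch → Hazel, so Elm must come before Hazel.
That means Hazel cannot be before Elm.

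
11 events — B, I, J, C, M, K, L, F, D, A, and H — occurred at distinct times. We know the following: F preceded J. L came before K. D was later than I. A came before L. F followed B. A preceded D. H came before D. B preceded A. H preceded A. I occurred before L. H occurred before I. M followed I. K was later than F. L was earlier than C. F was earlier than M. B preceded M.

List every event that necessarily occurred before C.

Directly stated before C: L.
A reaches C via A → L → C.
B reaches C via B → A → L → C.
H reaches C via H → A → L → C.
Likewise I reaches C by chaining the stated constraints.
No chain forces F (or any of the others) ahead of C.

A, B, H, I, L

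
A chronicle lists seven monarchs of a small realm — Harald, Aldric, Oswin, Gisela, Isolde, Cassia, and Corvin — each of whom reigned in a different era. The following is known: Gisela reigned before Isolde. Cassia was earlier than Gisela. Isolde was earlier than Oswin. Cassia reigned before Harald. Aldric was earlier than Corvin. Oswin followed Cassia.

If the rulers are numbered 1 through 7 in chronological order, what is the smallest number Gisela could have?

Cassia must come before Gisela — 1 forced predecessor.
Nothing else is forced ahead of Gisela, so their earliest slot is position 1 + 1 = 2.

2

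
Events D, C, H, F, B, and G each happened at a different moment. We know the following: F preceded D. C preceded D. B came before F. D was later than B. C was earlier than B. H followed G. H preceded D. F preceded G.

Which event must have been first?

C

C has a chain of constraints placing it before every other event, so C must be first.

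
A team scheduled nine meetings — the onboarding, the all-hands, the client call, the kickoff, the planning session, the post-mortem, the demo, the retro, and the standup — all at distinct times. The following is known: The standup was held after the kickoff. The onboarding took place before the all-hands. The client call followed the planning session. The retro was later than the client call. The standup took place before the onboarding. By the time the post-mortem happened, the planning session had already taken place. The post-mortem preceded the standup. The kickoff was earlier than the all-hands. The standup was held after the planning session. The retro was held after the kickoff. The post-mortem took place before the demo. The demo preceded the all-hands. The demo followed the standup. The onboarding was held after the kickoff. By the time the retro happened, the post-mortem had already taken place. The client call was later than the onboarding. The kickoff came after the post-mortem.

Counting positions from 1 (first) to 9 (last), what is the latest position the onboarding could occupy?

6

The onboarding must come before the all-hands, the client call, and the retro — 3 meetings forced after it.
Everything else can be placed before the onboarding in some valid order, so the onboarding can sit as late as position 9 − 3 = 6.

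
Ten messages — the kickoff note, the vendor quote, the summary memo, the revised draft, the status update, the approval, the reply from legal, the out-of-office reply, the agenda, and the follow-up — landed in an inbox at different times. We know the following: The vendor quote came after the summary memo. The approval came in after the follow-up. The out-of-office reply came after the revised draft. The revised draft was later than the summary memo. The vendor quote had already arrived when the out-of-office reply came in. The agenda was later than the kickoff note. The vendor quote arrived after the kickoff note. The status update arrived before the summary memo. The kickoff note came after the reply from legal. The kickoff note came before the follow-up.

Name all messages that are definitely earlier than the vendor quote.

the kickoff note, the reply from legal, the status update, the summary memo

Directly stated before the vendor quote: the kickoff note and the summary memo.
The reply from legal reaches the vendor quote via the reply from legal → the kickoff note → the vendor quote.
The status update reaches the vendor quote via the status update → the summary memo → the vendor quote.
No chain forces the agenda (or any of the others) ahead of the vendor quote.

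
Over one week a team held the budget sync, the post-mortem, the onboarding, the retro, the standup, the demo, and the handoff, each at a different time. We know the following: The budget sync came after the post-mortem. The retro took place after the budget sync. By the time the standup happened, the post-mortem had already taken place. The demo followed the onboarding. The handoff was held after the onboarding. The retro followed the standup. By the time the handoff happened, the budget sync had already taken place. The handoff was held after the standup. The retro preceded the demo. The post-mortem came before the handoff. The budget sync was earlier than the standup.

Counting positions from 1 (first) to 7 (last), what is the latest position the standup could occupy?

4

The standup must come before the demo, the handoff, and the retro — 3 meetings forced after it.
Everything else can be placed before the standup in some valid order, so the standup can sit as late as position 7 − 3 = 4.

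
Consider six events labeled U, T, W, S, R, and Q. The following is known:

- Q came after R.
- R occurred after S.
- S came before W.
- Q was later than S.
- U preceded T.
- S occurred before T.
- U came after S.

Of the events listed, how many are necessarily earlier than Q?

Directly stated before Q: R and S.
No chain forces U (or any of the others) ahead of Q.
That's R and S — 2 in all.

2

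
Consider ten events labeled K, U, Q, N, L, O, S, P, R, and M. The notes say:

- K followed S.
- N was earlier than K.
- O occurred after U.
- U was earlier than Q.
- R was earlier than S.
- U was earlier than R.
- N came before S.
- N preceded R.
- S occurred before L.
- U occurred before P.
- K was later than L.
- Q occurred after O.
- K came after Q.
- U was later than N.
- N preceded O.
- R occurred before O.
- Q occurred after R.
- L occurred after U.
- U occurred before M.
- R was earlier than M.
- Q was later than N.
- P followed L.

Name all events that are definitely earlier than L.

Directly stated before L: S and U.
N reaches L via N → U → L.
R reaches L via R → S → L.
No chain forces O (or any of the others) ahead of L.

N, R, S, U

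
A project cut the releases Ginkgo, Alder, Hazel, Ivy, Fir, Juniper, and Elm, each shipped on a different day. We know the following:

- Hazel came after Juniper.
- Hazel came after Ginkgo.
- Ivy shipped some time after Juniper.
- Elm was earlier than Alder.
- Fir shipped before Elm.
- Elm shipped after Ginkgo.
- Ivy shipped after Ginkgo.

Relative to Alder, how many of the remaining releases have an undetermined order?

Forced before Alder: Elm, Fir, and Ginkgo.
That leaves Hazel, Ivy, and Juniper with no forced order relative to Alder — 3.

3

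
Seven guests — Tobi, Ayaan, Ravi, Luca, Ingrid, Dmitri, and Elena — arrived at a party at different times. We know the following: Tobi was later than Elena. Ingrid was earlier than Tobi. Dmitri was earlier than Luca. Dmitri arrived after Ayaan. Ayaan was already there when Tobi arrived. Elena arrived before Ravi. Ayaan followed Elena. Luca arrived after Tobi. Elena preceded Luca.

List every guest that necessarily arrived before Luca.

Ayaan, Dmitri, Elena, Ingrid, Tobi

Directly stated before Luca: Dmitri, Elena, and Tobi.
Ayaan reaches Luca via Ayaan → Tobi → Luca.
Ingrid reaches Luca via Ingrid → Tobi → Luca.
No chain forces Ravi ahead of Luca.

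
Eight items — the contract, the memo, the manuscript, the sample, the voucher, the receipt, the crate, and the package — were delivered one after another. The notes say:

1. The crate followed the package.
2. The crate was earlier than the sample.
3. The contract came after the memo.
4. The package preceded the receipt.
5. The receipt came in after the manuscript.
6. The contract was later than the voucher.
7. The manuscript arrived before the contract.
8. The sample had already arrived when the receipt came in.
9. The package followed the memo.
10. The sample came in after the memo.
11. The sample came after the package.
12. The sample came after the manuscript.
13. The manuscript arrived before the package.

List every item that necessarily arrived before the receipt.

the crate, the manuscript, the memo, the package, the sample

Directly stated before the receipt: the manuscript, the package, and the sample.
The crate reaches the receipt via the crate → the sample → the receipt.
The memo reaches the receipt via the memo → the sample → the receipt.
No chain forces the contract (or any of the others) ahead of the receipt.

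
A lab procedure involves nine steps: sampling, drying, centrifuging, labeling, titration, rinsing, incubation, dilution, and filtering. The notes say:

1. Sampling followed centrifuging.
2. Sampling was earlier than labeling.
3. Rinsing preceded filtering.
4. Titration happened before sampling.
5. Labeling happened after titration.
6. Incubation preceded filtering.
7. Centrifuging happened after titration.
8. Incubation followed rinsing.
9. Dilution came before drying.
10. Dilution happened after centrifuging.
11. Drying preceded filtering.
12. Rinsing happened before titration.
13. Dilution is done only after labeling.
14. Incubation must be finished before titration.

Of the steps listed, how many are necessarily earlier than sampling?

Directly stated before sampling: centrifuging and titration.
Incubation reaches sampling via incubation → titration → sampling.
Rinsing reaches sampling via rinsing → titration → sampling.
No chain forces filtering (or any of the others) ahead of sampling.
That's centrifuging, incubation, rinsing, and titration — 4 in all.

4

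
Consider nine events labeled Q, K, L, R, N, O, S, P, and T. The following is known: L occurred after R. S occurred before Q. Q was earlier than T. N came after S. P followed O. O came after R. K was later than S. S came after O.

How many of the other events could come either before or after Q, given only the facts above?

4

Forced before Q: O, R, and S; forced after Q: T.
That leaves K, L, N, and P with no forced order relative to Q — 4.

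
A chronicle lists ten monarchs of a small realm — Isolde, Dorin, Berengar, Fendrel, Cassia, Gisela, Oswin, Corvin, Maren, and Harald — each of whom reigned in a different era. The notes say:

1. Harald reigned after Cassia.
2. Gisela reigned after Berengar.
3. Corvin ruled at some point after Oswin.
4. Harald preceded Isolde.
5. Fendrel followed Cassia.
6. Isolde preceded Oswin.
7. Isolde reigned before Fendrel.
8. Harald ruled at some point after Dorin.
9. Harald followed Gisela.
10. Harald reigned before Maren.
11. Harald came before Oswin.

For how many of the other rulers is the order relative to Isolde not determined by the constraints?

Forced before Isolde: Berengar, Cassia, Dorin, Gisela, and Harald; forced after Isolde: Corvin, Fendrel, and Oswin.
That leaves Maren with no forced order relative to Isolde — 1.

1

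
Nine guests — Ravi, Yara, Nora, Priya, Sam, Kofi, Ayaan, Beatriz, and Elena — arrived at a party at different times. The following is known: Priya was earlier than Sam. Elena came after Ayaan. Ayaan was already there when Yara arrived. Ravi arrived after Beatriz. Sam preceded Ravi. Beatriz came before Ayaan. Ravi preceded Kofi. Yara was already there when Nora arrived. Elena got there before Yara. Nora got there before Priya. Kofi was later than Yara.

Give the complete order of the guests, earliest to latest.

The constraints fix every adjacent pair, so only one ordering works:
Beatriz → Ayaan → Elena → Yara → Nora → Priya → Sam → Ravi → Kofi.

Beatriz, Ayaan, Elena, Yara, Nora, Priya, Sam, Ravi, Kofi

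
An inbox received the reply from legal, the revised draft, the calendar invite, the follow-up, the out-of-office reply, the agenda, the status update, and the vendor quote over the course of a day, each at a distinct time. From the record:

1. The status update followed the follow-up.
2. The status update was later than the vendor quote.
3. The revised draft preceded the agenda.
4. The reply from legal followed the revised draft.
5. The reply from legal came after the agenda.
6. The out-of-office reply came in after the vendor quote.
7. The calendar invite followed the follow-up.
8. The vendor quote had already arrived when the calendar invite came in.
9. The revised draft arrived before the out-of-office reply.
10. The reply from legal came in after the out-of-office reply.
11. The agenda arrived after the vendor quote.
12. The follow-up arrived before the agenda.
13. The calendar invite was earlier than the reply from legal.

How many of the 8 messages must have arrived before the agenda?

Directly stated before the agenda: the follow-up, the revised draft, and the vendor quote.
That's the follow-up, the revised draft, and the vendor quote — 3 in all.

3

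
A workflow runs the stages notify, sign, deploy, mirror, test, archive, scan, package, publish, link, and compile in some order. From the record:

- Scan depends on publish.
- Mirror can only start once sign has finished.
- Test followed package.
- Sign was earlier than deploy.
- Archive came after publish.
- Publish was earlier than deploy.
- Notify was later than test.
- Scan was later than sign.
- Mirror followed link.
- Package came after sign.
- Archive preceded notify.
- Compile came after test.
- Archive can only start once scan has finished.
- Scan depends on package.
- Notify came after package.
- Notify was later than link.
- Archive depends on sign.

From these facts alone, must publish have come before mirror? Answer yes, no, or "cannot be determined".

cannot be determined

No chain of stated constraints runs from publish to mirror, and none runs from mirror to publish either.
So the relative order of publish and mirror is not fixed by the given facts.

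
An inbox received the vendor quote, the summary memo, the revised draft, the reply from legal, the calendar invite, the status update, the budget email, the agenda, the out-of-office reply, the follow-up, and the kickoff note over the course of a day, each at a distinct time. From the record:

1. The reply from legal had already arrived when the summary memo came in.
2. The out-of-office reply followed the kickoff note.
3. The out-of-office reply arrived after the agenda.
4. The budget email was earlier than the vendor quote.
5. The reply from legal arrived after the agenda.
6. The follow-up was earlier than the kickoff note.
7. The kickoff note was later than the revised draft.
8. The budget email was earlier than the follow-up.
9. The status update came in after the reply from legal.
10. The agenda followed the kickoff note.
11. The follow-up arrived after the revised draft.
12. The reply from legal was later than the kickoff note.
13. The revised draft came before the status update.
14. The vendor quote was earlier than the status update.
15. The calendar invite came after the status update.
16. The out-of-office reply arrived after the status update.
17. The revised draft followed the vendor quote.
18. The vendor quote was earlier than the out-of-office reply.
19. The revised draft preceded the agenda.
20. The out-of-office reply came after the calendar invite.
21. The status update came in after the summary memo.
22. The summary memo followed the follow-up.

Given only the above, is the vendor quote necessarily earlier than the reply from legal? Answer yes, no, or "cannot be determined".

yes

Chain the constraints: the vendor quote → the revised draft → the agenda → the reply from legal. Each link is directly stated, so the vendor quote comes before the reply from legal.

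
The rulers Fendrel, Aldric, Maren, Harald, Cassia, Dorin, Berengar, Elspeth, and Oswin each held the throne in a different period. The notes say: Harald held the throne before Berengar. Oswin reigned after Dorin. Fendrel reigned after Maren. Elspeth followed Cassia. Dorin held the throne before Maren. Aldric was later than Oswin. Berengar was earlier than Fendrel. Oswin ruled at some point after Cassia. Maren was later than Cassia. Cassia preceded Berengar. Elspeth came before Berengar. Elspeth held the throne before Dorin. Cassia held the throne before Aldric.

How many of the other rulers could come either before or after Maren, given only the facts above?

Forced before Maren: Cassia, Dorin, and Elspeth; forced after Maren: Fendrel.
That leaves Aldric, Berengar, Harald, and Oswin with no forced order relative to Maren — 4.

4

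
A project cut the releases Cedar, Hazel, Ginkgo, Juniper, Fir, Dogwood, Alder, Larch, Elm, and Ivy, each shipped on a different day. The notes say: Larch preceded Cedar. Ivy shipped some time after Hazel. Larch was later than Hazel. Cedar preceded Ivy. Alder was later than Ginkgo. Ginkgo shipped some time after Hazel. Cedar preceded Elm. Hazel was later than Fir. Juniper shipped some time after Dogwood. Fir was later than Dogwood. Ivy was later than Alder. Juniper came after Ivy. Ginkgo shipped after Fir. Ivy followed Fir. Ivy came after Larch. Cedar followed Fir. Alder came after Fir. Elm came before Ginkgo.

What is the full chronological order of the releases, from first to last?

Dogwood, Fir, Hazel, Larch, Cedar, Elm, Ginkgo, Alder, Ivy, Juniper

The constraints fix every adjacent pair, so only one ordering works:
Dogwood → Fir → Hazel → Larch → Cedar → Elm → Ginkgo → Alder → Ivy → Juniper.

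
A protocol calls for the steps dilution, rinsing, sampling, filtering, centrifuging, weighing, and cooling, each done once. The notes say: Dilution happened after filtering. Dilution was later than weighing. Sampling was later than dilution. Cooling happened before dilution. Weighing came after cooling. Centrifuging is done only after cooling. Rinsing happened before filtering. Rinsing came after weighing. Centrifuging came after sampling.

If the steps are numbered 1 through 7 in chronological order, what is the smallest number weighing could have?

Cooling must come before weighing — 1 forced predecessor.
Nothing else is forced ahead of weighing, so its earliest slot is position 1 + 1 = 2.

2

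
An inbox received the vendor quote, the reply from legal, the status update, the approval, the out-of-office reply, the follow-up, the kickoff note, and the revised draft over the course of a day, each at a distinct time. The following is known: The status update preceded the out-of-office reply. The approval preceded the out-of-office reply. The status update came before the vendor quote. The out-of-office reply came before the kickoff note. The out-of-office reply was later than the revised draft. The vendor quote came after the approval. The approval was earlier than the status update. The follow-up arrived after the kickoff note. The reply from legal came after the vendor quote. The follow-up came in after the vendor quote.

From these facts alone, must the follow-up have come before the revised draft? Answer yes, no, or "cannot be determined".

Tracing the constraints gives the revised draft → the out-of-office reply → the kickoff note → the follow-up, so the revised draft must come before the follow-up.
That means the follow-up cannot be before the revised draft.

no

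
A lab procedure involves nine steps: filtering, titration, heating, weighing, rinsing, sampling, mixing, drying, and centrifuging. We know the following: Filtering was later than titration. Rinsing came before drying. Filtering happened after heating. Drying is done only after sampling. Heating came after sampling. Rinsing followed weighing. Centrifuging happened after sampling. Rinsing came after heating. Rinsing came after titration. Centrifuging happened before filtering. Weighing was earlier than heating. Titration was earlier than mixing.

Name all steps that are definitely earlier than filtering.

Directly stated before filtering: centrifuging, heating, and titration.
Sampling reaches filtering via sampling → heating → filtering.
Weighing reaches filtering via weighing → heating → filtering.

centrifuging, heating, sampling, titration, weighing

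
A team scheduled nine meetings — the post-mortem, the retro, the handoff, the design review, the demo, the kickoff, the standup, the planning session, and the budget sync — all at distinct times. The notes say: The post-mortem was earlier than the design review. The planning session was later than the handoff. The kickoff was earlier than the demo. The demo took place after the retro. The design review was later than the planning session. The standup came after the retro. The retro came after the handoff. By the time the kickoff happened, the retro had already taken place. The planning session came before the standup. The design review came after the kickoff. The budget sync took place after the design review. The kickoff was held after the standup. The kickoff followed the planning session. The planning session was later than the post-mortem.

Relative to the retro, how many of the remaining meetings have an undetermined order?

Forced before the retro: the handoff; forced after the retro: the budget sync, the demo, the design review, the kickoff, and the standup.
That leaves the planning session and the post-mortem with no forced order relative to the retro — 2.

2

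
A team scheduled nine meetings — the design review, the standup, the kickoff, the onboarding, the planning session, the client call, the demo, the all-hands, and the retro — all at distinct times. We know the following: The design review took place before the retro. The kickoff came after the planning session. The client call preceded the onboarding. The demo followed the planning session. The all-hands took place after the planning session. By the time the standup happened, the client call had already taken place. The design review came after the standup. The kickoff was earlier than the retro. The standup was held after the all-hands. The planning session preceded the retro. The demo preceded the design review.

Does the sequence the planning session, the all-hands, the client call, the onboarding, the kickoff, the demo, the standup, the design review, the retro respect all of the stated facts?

yes

Check each stated constraint against the proposed order — e.g. the planning session is ahead of the demo; the planning session is ahead of the retro. Every pair is in the required order; nothing is violated.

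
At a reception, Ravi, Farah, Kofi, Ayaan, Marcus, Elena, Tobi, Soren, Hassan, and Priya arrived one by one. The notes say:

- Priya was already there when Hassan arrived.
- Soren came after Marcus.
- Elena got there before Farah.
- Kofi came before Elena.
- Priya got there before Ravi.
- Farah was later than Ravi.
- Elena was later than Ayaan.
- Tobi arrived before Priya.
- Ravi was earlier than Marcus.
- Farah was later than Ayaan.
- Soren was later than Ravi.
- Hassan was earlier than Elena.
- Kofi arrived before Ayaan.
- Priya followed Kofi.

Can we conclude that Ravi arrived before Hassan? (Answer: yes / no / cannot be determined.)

No chain of stated constraints runs from Ravi to Hassan, and none runs from Hassan to Ravi either.
So the relative order of Ravi and Hassan is not fixed by the given facts.

cannot be determined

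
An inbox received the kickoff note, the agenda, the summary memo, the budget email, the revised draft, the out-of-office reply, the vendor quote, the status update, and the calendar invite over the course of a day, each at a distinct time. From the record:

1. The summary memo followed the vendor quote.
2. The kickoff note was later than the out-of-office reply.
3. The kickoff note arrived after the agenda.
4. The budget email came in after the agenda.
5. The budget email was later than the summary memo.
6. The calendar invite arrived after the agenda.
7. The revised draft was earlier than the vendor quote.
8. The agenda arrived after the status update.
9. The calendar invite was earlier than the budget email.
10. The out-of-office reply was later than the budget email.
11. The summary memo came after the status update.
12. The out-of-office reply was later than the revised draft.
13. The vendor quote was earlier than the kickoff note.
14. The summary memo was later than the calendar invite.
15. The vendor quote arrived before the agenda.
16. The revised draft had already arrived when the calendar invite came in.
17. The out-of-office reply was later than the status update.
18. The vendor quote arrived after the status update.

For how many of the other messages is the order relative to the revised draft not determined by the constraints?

Forced after the revised draft: the agenda, the budget email, the calendar invite, the kickoff note, the out-of-office reply, the summary memo, and the vendor quote.
That leaves the status update with no forced order relative to the revised draft — 1.

1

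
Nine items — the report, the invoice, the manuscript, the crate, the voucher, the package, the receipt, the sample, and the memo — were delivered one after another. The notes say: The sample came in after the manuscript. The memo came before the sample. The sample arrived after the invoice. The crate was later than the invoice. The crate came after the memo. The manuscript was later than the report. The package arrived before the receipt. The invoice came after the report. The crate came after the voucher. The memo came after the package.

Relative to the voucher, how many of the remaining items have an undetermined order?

7

Forced after the voucher: the crate.
That leaves the invoice, the manuscript, the memo, the package, the receipt, the report, and the sample with no forced order relative to the voucher — 7.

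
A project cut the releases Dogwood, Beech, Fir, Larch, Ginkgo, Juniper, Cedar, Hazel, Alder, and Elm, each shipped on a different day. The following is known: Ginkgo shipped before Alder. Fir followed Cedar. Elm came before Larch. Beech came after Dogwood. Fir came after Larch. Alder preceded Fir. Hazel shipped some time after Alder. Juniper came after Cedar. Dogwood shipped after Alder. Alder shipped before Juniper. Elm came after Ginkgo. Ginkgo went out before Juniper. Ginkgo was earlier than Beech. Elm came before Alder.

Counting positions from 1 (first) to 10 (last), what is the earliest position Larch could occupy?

3

Elm and Ginkgo must both come before Larch — 2 forced predecessors.
Nothing else is forced ahead of Larch, so its earliest slot is position 2 + 1 = 3.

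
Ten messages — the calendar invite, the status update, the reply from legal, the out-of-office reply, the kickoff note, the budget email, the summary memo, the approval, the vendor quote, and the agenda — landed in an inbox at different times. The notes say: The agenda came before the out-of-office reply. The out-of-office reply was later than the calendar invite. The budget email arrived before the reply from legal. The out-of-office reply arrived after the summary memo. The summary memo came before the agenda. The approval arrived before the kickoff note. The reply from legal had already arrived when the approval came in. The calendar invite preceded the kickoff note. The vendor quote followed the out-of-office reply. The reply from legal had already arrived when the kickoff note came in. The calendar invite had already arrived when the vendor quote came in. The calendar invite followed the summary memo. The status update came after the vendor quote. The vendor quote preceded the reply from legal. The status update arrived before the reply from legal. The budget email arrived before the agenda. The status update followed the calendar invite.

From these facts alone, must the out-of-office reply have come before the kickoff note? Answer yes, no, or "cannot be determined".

Chain the constraints: the out-of-office reply → the vendor quote → the reply from legal → the kickoff note. Each link is directly stated, so the out-of-office reply comes before the kickoff note.

yes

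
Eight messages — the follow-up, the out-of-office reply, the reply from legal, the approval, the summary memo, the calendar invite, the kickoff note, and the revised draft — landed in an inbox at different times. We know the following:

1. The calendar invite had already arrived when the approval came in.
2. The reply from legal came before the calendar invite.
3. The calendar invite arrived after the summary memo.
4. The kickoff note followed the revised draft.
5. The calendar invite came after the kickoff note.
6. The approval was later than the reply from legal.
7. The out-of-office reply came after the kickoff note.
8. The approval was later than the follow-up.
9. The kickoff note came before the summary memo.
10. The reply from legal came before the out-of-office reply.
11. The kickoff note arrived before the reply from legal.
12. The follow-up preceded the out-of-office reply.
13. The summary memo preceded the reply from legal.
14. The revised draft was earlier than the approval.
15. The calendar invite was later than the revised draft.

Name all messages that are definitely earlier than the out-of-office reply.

the follow-up, the kickoff note, the reply from legal, the revised draft, the summary memo

Directly stated before the out-of-office reply: the follow-up, the kickoff note, and the reply from legal.
The revised draft reaches the out-of-office reply via the revised draft → the kickoff note → the out-of-office reply.
The summary memo reaches the out-of-office reply via the summary memo → the reply from legal → the out-of-office reply.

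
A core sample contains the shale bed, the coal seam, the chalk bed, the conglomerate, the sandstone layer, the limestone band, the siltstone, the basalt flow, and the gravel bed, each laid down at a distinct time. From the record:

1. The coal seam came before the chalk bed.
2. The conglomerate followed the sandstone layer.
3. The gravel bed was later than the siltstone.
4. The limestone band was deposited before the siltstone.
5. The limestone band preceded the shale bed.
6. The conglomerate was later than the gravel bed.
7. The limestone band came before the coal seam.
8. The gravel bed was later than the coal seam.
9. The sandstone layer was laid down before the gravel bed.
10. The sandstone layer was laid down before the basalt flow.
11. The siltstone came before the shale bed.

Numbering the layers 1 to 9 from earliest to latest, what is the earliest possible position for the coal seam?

The limestone band must come before the coal seam — 1 forced predecessor.
Nothing else is forced ahead of the coal seam, so its earliest slot is position 1 + 1 = 2.

2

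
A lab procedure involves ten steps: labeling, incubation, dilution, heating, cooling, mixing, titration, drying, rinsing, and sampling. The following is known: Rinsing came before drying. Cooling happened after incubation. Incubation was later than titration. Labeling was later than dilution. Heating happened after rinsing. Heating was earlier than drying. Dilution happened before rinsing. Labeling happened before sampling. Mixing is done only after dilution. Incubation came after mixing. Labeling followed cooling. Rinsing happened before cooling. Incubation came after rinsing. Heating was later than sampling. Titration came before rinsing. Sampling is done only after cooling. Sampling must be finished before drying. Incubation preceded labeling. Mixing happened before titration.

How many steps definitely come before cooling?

Directly stated before cooling: incubation and rinsing.
Dilution reaches cooling via dilution → rinsing → cooling.
Mixing reaches cooling via mixing → incubation → cooling.
Titration reaches cooling via titration → incubation → cooling.
That's dilution, incubation, mixing, rinsing, and titration — 5 in all.

5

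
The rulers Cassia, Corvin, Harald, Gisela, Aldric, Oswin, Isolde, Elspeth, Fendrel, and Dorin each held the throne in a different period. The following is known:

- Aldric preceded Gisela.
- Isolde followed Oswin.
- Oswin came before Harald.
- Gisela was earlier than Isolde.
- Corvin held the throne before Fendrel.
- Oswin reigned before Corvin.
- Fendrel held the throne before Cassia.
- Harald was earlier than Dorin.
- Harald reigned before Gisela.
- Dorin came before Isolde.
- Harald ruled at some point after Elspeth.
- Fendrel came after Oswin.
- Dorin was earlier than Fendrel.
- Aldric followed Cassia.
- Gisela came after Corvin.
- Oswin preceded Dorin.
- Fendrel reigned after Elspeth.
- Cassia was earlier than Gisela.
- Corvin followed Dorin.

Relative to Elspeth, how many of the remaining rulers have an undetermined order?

Forced after Elspeth: Aldric, Cassia, Corvin, Dorin, Fendrel, Gisela, Harald, and Isolde.
That leaves Oswin with no forced order relative to Elspeth — 1.

1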